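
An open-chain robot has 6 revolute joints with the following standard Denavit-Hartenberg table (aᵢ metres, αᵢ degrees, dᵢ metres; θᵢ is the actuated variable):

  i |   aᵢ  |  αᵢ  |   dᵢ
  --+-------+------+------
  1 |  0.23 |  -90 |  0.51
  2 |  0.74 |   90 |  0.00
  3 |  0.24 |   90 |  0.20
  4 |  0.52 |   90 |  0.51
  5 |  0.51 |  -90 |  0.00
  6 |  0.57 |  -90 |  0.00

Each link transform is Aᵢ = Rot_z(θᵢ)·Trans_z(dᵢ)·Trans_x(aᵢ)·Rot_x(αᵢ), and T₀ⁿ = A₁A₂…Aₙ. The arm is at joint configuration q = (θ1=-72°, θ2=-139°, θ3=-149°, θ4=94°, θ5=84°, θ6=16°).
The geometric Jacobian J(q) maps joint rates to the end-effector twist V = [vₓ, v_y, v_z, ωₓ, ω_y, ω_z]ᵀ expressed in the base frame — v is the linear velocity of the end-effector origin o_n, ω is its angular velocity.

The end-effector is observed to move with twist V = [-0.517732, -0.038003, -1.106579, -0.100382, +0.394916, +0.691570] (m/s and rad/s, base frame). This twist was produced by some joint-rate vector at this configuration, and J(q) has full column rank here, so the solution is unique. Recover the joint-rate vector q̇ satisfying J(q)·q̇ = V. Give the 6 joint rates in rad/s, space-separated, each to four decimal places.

0.0240 -0.3870 0.6320 -0.1140 -0.9100 0.8120

o_n = [1.1824, 0.6287, -0.1719]
J₁: ẑ×o_n = [-0.6287, 1.1824, 0.0000], ω = ẑ
J2: z=[0.9511, 0.3090, 0.0000] o=[0.0711, -0.2187, 0.5100] → [-0.2107, 0.6485, 0.4626, 0.9511, 0.3090, 0.0000]
J3: z=[-0.2027, 0.6239, -0.7547] o=[-0.1015, 0.3124, 0.9955] → [-0.4896, -1.2056, -0.8652, -0.2027, 0.6239, -0.7547]
J4: z=[0.9353, -0.1048, -0.3379] o=[-0.2116, 0.2513, 0.7096] → [0.2199, 0.3534, 0.4991, 0.9353, -0.1048, -0.3379]
J5: z=[-0.3034, -0.7290, -0.6136] o=[0.1707, 0.5496, 0.1662] → [0.2949, -0.7233, 0.7135, -0.3034, -0.7290, -0.6136]
J6: z=[0.2788, -0.6837, 0.6744] o=[0.6354, 0.5326, -0.0433] → [0.0231, 0.4047, 0.4007, 0.2788, -0.6837, 0.6744]
q̇ = J⁺·V = [0.0240, -0.3870, 0.6320, -0.1140, -0.9100, 0.8120]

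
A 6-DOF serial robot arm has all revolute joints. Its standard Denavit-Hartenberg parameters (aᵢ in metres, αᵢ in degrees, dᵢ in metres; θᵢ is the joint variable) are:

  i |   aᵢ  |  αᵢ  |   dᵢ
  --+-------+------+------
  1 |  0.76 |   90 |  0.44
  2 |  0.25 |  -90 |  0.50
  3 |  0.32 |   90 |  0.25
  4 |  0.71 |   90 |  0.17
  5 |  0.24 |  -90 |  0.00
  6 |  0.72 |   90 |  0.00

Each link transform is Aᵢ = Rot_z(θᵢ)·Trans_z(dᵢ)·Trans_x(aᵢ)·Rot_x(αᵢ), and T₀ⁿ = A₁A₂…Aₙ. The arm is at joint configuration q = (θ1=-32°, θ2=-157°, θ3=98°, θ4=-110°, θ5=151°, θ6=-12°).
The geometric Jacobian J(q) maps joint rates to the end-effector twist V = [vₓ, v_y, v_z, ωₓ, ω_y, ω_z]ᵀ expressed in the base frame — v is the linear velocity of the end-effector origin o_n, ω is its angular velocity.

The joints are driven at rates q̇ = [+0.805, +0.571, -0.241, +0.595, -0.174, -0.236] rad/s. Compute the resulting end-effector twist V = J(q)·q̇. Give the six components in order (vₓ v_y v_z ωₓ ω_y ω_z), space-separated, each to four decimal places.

0.0979 -0.4077 -0.3454 -0.9194 0.1780 0.8773

o_n = [0.0200, -0.2434, -0.2662]
J₁: ẑ×o_n = [0.2434, 0.0200, -0.0000], ω = ẑ
J2: z=[-0.5299, -0.8480, 0.0000] o=[0.6445, -0.4027, 0.4400] → [0.5989, -0.3742, -0.6141, -0.5299, -0.8480, 0.0000]
J3: z=[0.3314, -0.2071, -0.9205] o=[0.1844, -0.7048, 0.3423] → [0.5508, 0.3530, 0.1189, 0.3314, -0.2071, -0.9205]
J4: z=[-0.6993, 0.6011, -0.3869] o=[0.4699, -0.5096, 0.1296] → [-0.1349, -0.1027, 0.0843, -0.6993, 0.6011, -0.3869]
J5: z=[-0.4819, -0.7962, -0.3659] o=[-0.0238, -0.4567, 0.6648] → [0.8192, -0.4646, -0.0679, -0.4819, -0.7962, -0.3659]
J6: z=[0.8676, -0.4920, -0.0719] o=[0.0056, -0.3722, 0.4421] → [0.3577, 0.6134, 0.1188, 0.8676, -0.4920, -0.0719]
V = J·q̇ = [0.0979, -0.4077, -0.3454, -0.9194, 0.1780, 0.8773]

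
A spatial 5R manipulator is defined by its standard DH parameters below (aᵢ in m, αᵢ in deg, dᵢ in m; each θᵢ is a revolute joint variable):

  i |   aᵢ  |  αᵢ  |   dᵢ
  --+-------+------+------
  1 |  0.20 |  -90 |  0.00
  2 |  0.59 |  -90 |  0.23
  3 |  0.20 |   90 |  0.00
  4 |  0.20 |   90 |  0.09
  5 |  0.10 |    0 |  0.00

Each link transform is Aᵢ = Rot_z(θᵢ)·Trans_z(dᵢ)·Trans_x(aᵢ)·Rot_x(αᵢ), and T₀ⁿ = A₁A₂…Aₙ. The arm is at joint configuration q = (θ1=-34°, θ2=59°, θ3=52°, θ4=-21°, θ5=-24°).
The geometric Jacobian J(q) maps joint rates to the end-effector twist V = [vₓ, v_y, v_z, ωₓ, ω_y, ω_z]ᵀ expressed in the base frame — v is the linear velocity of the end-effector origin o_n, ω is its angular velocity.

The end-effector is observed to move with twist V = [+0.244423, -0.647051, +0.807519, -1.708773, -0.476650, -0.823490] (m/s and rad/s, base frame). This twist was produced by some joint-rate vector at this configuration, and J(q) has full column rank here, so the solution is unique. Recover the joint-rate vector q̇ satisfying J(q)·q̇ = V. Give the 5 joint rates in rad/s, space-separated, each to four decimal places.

o_n = [0.5702, -0.5192, -0.7344]
J₁: ẑ×o_n = [0.5192, 0.5702, -0.0000], ω = ẑ
J2: z=[0.5592, 0.8290, 0.0000] o=[0.1658, -0.1118, 0.0000] → [-0.6088, 0.4106, -0.5631, 0.5592, 0.8290, 0.0000]
J3: z=[-0.7106, 0.4793, -0.5150] o=[0.5463, -0.0911, -0.5057] → [-0.3301, -0.1748, 0.2928, -0.7106, 0.4793, -0.5150]
J4: z=[0.6807, 0.2835, -0.6755] o=[0.5108, -0.2572, -0.6113] → [-0.2119, 0.0437, -0.1952, 0.6807, 0.2835, -0.6755]
J5: z=[0.7271, -0.1498, 0.6699] o=[0.5898, -0.4211, -0.7337] → [0.0658, -0.0126, -0.0742, 0.7271, -0.1498, 0.6699]
q̇ = J⁺·V = [-0.2930, -0.9080, 0.5710, -0.3810, -0.7370]

-0.2930 -0.9080 0.5710 -0.3810 -0.7370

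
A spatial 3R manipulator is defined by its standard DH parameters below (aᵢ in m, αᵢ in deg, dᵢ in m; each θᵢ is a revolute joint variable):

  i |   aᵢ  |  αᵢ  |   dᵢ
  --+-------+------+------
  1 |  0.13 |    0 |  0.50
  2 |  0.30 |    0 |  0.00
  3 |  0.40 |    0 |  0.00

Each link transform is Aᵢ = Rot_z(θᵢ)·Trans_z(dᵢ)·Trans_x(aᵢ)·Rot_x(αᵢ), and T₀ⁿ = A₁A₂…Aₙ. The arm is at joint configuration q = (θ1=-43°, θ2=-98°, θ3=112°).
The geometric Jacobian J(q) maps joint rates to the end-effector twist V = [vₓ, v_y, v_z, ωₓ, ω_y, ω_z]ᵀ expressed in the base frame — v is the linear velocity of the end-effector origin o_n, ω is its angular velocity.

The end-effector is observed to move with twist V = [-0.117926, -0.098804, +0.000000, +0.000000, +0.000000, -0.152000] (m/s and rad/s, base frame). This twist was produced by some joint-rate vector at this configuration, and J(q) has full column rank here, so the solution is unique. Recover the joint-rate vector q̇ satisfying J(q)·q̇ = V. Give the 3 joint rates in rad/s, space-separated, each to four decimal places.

o_n = [0.2118, -0.4714, 0.5000]
J₁: ẑ×o_n = [0.4714, 0.2118, -0.0000], ω = ẑ
J2: z=[0.0000, 0.0000, 1.0000] o=[0.0951, -0.0887, 0.5000] → [0.3827, 0.1167, -0.0000, 0.0000, 0.0000, 1.0000]
J3: z=[0.0000, 0.0000, 1.0000] o=[-0.1381, -0.2775, 0.5000] → [0.1939, 0.3498, -0.0000, 0.0000, 0.0000, 1.0000]
q̇ = J⁺·V = [-0.7570, 0.6440, -0.0390]

-0.7570 0.6440 -0.0390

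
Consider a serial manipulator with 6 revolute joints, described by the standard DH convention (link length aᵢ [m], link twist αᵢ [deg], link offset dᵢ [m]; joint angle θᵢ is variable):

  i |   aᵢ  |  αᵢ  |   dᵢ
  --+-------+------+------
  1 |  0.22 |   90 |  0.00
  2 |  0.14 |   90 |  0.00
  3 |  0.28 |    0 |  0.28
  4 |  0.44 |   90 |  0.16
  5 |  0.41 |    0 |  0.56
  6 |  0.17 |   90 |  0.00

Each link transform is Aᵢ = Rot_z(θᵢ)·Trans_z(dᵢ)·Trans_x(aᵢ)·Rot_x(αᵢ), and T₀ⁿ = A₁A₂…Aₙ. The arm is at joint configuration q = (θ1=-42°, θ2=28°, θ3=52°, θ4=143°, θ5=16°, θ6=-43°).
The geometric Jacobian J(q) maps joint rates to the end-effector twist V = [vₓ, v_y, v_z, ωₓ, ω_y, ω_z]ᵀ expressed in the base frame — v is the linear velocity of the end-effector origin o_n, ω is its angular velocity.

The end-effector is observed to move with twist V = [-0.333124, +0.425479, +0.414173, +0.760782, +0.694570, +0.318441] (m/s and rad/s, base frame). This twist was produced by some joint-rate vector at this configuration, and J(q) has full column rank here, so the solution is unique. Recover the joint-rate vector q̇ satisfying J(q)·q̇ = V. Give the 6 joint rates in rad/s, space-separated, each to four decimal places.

0.4790 -0.9750 -0.0560 0.2450 0.1100 -0.1620

o_n = [-0.5242, -0.2095, -0.7885]
J₁: ẑ×o_n = [0.2095, -0.5242, 0.0000], ω = ẑ
J2: z=[-0.6691, -0.7431, 0.0000] o=[0.1635, -0.1472, 0.0000] → [0.5859, -0.5276, -0.4693, -0.6691, -0.7431, 0.0000]
J3: z=[0.3489, -0.3141, -0.8829] o=[0.2554, -0.2299, 0.0657] → [0.2863, 0.9863, -0.2378, 0.3489, -0.3141, -0.8829]
J4: z=[0.3489, -0.3141, -0.8829] o=[0.3185, -0.5837, -0.1006] → [0.5464, 0.9841, -0.1342, 0.3489, -0.3141, -0.8829]
J5: z=[-0.8162, -0.5649, -0.1215] o=[0.1717, -0.2982, -0.4414] → [0.2069, -0.1987, -0.4655, -0.8162, -0.5649, -0.1215]
J6: z=[-0.8162, -0.5649, -0.1215] o=[-0.4275, -0.3494, -0.7879] → [0.0173, 0.0113, -0.1687, -0.8162, -0.5649, -0.1215]
q̇ = J⁺·V = [0.4790, -0.9750, -0.0560, 0.2450, 0.1100, -0.1620]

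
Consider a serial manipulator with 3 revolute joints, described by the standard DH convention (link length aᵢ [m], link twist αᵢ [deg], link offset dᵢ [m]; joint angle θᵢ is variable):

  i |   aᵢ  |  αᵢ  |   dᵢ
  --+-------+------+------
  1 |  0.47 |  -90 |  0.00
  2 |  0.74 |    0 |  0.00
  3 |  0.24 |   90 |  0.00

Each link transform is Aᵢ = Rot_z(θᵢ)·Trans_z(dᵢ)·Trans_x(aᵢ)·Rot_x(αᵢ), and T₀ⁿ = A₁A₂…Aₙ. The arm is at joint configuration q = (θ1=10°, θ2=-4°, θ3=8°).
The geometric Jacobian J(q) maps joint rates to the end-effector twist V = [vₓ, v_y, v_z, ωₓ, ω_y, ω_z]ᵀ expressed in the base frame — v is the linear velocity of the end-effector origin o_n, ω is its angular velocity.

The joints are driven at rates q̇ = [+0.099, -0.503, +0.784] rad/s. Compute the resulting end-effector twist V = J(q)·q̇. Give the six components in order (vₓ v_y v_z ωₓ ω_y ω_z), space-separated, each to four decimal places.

-0.0551 0.1358 0.3040 -0.0488 0.2767 0.0990

o_n = [1.4256, 0.2514, 0.0349]
J₁: ẑ×o_n = [-0.2514, 1.4256, 0.0000], ω = ẑ
J2: z=[-0.1736, 0.9848, 0.0000] o=[0.4629, 0.0816, 0.0000] → [0.0343, 0.0061, -0.9776, -0.1736, 0.9848, 0.0000]
J3: z=[-0.1736, 0.9848, 0.0000] o=[1.1898, 0.2098, 0.0516] → [-0.0165, -0.0029, -0.2394, -0.1736, 0.9848, 0.0000]
V = J·q̇ = [-0.0551, 0.1358, 0.3040, -0.0488, 0.2767, 0.0990]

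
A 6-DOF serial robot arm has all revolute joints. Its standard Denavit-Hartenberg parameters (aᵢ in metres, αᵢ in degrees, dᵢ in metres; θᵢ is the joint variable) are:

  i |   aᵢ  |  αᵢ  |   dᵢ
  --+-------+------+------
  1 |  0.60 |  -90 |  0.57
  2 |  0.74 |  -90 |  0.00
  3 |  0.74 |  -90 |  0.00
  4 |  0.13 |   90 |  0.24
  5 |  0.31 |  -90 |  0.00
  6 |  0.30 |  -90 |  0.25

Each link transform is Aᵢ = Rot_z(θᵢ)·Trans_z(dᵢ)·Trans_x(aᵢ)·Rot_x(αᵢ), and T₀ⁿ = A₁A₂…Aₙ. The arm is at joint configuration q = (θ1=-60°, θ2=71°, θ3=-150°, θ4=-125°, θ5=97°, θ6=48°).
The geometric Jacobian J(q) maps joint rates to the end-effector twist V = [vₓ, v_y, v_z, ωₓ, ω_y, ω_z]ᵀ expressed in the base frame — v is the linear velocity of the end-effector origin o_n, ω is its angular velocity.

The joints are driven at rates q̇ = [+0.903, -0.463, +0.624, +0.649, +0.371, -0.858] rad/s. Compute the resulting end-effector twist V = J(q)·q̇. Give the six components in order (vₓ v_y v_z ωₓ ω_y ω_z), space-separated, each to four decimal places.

o_n = [1.3252, -0.0282, 0.3783]
J₁: ẑ×o_n = [0.0282, 1.3252, -0.0000], ω = ẑ
J2: z=[0.8660, 0.5000, 0.0000] o=[0.3000, -0.5196, 0.5700] → [-0.0959, 0.1660, -0.0870, 0.8660, 0.5000, 0.0000]
J3: z=[-0.4728, 0.8188, -0.3256] o=[0.4205, -0.7283, -0.1297] → [0.6438, -0.0544, -1.0718, -0.4728, 0.8188, -0.3256]
J4: z=[0.8314, 0.2920, -0.4728] o=[0.6366, -0.3626, 0.4763] → [0.1294, -0.2441, 0.0769, 0.8314, 0.2920, -0.4728]
J5: z=[0.0319, -0.8745, -0.4840] o=[0.7640, -0.2421, 0.2671] → [0.0063, -0.2752, 0.4976, 0.0319, -0.8745, -0.4840]
J6: z=[0.4493, -0.4200, 0.7885] o=[1.0408, -0.1669, 0.1494] → [-0.2055, 0.1214, 0.1818, 0.4493, -0.4200, 0.7885]
V = J·q̇ = [0.7343, 0.7211, -0.5500, -0.5301, 0.5049, -0.4631]

0.7343 0.7211 -0.5500 -0.5301 0.5049 -0.4631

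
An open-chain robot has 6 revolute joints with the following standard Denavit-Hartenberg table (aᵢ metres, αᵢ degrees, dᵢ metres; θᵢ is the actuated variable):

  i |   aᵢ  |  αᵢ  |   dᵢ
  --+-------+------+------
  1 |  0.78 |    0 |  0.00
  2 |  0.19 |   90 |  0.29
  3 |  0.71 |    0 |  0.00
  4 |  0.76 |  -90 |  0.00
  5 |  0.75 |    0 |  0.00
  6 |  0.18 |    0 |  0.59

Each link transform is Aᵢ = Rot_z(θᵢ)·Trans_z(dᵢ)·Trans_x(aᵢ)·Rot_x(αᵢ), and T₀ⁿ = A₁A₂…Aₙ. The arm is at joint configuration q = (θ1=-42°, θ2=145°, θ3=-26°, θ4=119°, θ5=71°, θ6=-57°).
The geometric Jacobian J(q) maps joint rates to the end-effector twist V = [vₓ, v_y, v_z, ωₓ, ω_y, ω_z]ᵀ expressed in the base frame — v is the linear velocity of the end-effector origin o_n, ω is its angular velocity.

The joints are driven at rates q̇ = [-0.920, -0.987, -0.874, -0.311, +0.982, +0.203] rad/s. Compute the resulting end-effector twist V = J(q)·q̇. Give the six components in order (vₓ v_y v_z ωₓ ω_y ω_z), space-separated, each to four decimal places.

-1.1622 1.9375 -0.5334 -0.8884 -1.4196 -1.9690

o_n = [-0.1936, -0.5185, 1.1251]
J₁: ẑ×o_n = [0.5185, -0.1936, 0.0000], ω = ẑ
J2: z=[0.0000, 0.0000, 1.0000] o=[0.5797, -0.5219, 0.0000] → [-0.0034, -0.7733, 0.0000, 0.0000, 0.0000, 1.0000]
J3: z=[0.9744, 0.2250, 0.0000] o=[0.5369, -0.3368, 0.2900] → [0.1879, -0.8137, -0.0127, 0.9744, 0.2250, 0.0000]
J4: z=[0.9744, 0.2250, 0.0000] o=[0.3934, 0.2850, -0.0212] → [0.2579, -1.1170, -0.6509, 0.9744, 0.2250, 0.0000]
J5: z=[0.2246, -0.9730, -0.0523] o=[0.4023, 0.2462, 0.7377] → [-0.4170, -0.0558, -0.7517, 0.2246, -0.9730, -0.0523]
J6: z=[0.2246, -0.9730, -0.0523] o=[-0.2858, 0.0743, 0.9816] → [-0.1707, -0.0371, -0.0435, 0.2246, -0.9730, -0.0523]
V = J·q̇ = [-1.1622, 1.9375, -0.5334, -0.8884, -1.4196, -1.9690]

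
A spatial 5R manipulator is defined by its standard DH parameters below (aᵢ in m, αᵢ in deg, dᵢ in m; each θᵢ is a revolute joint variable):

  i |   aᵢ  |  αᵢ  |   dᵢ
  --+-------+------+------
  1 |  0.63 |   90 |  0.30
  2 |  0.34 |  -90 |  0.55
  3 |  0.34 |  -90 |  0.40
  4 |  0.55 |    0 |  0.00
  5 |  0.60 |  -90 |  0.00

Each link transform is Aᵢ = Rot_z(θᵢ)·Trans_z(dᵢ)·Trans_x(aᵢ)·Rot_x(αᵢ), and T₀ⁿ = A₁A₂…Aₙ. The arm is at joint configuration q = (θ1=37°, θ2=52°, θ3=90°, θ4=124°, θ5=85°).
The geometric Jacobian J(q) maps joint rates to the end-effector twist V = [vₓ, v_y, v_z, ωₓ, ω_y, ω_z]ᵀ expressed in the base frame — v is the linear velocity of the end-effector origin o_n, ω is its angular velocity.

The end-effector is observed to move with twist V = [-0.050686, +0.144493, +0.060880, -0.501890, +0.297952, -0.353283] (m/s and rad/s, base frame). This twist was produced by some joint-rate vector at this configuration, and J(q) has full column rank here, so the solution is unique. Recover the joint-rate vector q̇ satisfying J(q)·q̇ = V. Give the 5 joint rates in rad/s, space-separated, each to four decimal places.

-0.0860 -0.5400 0.0100 -0.2220 0.5690

o_n = [1.1498, -0.4387, 0.7126]
J₁: ẑ×o_n = [0.4387, 1.1498, -0.0000], ω = ẑ
J2: z=[0.6018, -0.7986, 0.0000] o=[0.5031, 0.3791, 0.3000] → [-0.3295, -0.2483, 0.0242, 0.6018, -0.7986, 0.0000]
J3: z=[-0.6293, -0.4742, 0.6157] o=[1.0013, 0.0659, 0.5679] → [0.2421, 0.1824, 0.3880, -0.6293, -0.4742, 0.6157]
J4: z=[-0.4917, -0.3705, -0.7880] o=[0.5450, 0.1477, 0.8142] → [-0.4245, -0.5266, 0.5124, -0.4917, -0.3705, -0.7880]
J5: z=[-0.4917, -0.3705, -0.7880] o=[1.0170, 0.1183, 0.5335] → [-0.5053, -0.0166, 0.3231, -0.4917, -0.3705, -0.7880]
q̇ = J⁺·V = [-0.0860, -0.5400, 0.0100, -0.2220, 0.5690]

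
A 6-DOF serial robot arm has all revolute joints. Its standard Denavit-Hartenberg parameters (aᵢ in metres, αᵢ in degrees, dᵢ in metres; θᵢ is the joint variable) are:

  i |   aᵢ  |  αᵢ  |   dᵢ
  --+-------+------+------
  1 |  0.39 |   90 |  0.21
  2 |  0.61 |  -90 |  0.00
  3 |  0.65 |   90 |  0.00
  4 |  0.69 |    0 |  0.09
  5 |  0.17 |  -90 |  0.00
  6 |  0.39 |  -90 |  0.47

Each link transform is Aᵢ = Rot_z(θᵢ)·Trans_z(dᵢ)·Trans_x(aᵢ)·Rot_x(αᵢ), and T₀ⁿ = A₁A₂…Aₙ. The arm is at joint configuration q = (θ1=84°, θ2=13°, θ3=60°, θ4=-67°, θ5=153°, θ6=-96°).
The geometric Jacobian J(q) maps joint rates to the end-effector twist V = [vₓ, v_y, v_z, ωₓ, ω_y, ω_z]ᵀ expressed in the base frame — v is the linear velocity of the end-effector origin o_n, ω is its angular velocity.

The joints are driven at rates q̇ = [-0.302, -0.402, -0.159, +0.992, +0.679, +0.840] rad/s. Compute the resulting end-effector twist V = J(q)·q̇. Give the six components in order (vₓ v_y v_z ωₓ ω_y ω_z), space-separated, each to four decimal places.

o_n = [0.0212, 1.7253, 0.0307]
J₁: ẑ×o_n = [-1.7253, 0.0212, 0.0000], ω = ẑ
J2: z=[0.9945, -0.1045, 0.0000] o=[0.0408, 0.3879, 0.2100] → [0.0187, 0.1783, 1.3281, 0.9945, -0.1045, 0.0000]
J3: z=[-0.0235, -0.2237, 0.9744] o=[0.1029, 0.9790, 0.3472] → [-0.6564, -0.0870, -0.0358, -0.0235, -0.2237, 0.9744]
J4: z=[0.5855, 0.7869, 0.1948] o=[-0.4238, 1.3527, 0.4203] → [-0.3792, 0.3148, -0.1321, 0.5855, 0.7869, 0.1948]
J5: z=[0.5855, 0.7869, 0.1948] o=[-0.5747, 1.7207, -0.1507] → [0.1419, 0.0099, -0.4662, 0.5855, 0.7869, 0.1948]
J6: z=[0.8067, -0.5892, -0.0442] o=[-0.5883, 1.6896, 0.0159] → [-0.0072, -0.0389, 0.3880, 0.8067, -0.5892, -0.0442]
V = J·q̇ = [0.3320, 0.2221, -0.6499, 1.2599, 0.8976, -0.1685]

0.3320 0.2221 -0.6499 1.2599 0.8976 -0.1685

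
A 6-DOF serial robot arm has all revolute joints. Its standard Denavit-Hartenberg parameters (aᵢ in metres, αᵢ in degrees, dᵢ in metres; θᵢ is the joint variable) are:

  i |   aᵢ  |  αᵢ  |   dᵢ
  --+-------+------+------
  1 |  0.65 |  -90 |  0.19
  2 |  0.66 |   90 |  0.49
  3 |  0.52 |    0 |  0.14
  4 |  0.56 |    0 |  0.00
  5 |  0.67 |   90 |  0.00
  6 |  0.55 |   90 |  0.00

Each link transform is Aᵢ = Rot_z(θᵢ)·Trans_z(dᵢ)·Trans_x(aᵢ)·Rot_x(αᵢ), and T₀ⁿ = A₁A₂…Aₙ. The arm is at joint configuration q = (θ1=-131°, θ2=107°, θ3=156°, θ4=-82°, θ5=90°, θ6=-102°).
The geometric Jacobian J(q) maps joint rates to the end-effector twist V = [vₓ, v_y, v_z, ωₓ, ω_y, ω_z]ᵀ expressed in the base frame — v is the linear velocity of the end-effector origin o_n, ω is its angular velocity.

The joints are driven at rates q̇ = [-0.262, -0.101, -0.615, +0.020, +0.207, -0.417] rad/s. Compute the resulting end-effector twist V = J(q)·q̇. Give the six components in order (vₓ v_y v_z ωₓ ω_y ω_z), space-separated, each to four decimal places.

o_n = [0.8372, -1.1602, 0.4927]
J₁: ẑ×o_n = [1.1602, 0.8372, -0.0000], ω = ẑ
J2: z=[0.7547, -0.6561, 0.0000] o=[-0.4264, -0.4906, 0.1900] → [-0.1986, -0.2284, 0.3236, 0.7547, -0.6561, 0.0000]
J3: z=[-0.6274, -0.7217, -0.2924] o=[0.0700, -0.6664, -0.4412] → [-0.8183, 0.3616, 0.8635, -0.6274, -0.7217, -0.2924]
J4: z=[-0.6274, -0.7217, -0.2924] o=[0.0506, -1.0110, -0.0278] → [-0.4192, 0.0966, 0.6613, -0.6274, -0.7217, -0.2924]
J5: z=[-0.6274, -0.7217, -0.2924] o=[0.4865, -1.3301, -0.1754] → [-0.4325, 0.3166, 0.1465, -0.6274, -0.7217, -0.2924]
J6: z=[0.7783, -0.5698, -0.2636] o=[0.5023, -1.5934, 0.4405] → [0.0845, -0.1289, 0.5280, 0.7783, -0.5698, -0.2636]
V = J·q̇ = [0.0862, -0.2974, -0.7404, -0.1574, 0.5839, -0.0386]

0.0862 -0.2974 -0.7404 -0.1574 0.5839 -0.0386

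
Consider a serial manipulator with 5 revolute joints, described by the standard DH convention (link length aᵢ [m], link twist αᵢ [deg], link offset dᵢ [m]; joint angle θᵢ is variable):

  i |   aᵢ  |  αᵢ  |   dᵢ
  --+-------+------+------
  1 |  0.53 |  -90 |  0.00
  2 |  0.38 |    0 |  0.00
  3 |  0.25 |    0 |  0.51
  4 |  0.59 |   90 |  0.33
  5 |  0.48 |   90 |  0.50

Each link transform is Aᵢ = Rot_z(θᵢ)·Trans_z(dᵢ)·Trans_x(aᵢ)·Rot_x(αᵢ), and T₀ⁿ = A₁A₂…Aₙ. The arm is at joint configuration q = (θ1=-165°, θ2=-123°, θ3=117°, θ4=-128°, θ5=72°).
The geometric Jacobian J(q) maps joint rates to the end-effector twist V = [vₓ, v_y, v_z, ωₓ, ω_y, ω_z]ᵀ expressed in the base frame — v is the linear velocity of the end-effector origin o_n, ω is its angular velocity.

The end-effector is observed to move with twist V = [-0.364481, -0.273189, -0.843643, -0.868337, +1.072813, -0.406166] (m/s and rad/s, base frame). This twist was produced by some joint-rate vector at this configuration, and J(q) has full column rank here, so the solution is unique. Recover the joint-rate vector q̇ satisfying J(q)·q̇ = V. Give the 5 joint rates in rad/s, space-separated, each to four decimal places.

-0.9480 -0.9610 0.1590 -0.4590 -0.7800

o_n = [0.6262, -1.1745, 0.5286]
J₁: ẑ×o_n = [1.1745, 0.6262, -0.0000], ω = ẑ
J2: z=[0.2588, -0.9659, 0.0000] o=[-0.5119, -0.1372, 0.0000] → [-0.5106, -0.1368, 0.8309, 0.2588, -0.9659, 0.0000]
J3: z=[0.2588, -0.9659, 0.0000] o=[-0.3120, -0.0836, 0.3187] → [-0.2028, -0.0543, 0.6239, 0.2588, -0.9659, 0.0000]
J4: z=[0.2588, -0.9659, 0.0000] o=[-0.4202, -0.6406, 0.3448] → [-0.1775, -0.0476, 0.8726, 0.2588, -0.9659, 0.0000]
J5: z=[0.6948, 0.1862, -0.6947] o=[0.0611, -0.8533, 0.7692] → [-0.2679, -0.2253, -0.3284, 0.6948, 0.1862, -0.6947]
q̇ = J⁺·V = [-0.9480, -0.9610, 0.1590, -0.4590, -0.7800]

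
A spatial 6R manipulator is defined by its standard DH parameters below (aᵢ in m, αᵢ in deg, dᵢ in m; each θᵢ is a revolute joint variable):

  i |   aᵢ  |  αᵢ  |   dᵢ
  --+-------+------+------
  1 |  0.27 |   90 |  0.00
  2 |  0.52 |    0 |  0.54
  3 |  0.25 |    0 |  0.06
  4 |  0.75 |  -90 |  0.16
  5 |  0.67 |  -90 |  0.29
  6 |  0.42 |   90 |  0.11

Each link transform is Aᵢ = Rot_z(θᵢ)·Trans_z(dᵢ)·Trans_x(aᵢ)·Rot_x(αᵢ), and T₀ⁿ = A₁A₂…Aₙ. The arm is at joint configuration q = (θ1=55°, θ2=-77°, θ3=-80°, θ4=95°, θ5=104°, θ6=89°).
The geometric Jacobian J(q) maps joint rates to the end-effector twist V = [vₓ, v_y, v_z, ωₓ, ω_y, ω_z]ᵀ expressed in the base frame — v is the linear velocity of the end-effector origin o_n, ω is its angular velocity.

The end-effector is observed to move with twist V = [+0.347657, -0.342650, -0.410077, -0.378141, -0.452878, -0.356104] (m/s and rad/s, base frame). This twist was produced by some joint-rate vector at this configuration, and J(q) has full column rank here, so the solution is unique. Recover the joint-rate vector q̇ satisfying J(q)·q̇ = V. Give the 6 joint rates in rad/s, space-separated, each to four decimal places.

o_n = [0.2593, 0.1446, -1.0886]
J₁: ẑ×o_n = [-0.1446, 0.2593, 0.0000], ω = ẑ
J2: z=[0.8192, -0.5736, 0.0000] o=[0.1549, 0.2212, 0.0000] → [0.6244, 0.8918, -0.0028, 0.8192, -0.5736, 0.0000]
J3: z=[0.8192, -0.5736, 0.0000] o=[0.6643, 0.0073, -0.5067] → [0.3338, 0.4767, -0.1198, 0.8192, -0.5736, 0.0000]
J4: z=[0.8192, -0.5736, 0.0000] o=[0.5815, -0.2157, -0.6044] → [0.2778, 0.3967, 0.1103, 0.8192, -0.5736, 0.0000]
J5: z=[0.5064, 0.7233, 0.4695] o=[0.9145, -0.0190, -1.2666] → [0.0519, -0.3977, 0.5568, 0.5064, 0.7233, 0.4695]
J6: z=[-0.0631, -0.5119, 0.8567] o=[0.4852, 0.5013, -0.9873] → [0.3574, -0.1999, -0.0931, -0.0631, -0.5119, 0.8567]
q̇ = J⁺·V = [-0.8930, -0.0560, 0.7370, -0.9180, -0.2670, 0.7730]

-0.8930 -0.0560 0.7370 -0.9180 -0.2670 0.7730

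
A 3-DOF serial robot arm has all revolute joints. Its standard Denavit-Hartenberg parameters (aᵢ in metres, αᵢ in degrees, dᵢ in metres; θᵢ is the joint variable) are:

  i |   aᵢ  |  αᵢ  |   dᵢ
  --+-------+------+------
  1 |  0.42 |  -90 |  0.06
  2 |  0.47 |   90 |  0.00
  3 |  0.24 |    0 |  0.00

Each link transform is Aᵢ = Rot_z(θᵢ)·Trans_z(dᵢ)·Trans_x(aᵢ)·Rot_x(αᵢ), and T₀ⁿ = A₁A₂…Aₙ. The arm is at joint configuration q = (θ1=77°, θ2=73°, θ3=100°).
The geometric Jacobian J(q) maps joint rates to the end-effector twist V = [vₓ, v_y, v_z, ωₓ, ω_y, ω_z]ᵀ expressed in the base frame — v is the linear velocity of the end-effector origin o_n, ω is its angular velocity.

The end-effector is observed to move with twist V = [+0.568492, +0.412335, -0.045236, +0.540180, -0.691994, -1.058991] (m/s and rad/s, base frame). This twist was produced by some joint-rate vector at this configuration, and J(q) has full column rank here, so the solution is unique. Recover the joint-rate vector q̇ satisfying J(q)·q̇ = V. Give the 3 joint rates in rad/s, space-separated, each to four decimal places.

o_n = [-0.1076, 0.5844, -0.3496]
J₁: ẑ×o_n = [-0.5844, -0.1076, 0.0000], ω = ẑ
J2: z=[-0.9744, 0.2250, 0.0000] o=[0.0945, 0.4092, 0.0600] → [-0.0921, -0.3991, -0.1252, -0.9744, 0.2250, 0.0000]
J3: z=[0.2151, 0.9318, 0.2924] o=[0.1254, 0.5431, -0.3895] → [0.0251, -0.0767, 0.2260, 0.2151, 0.9318, 0.2924]
q̇ = J⁺·V = [-0.8900, -0.6820, -0.5780]

-0.8900 -0.6820 -0.5780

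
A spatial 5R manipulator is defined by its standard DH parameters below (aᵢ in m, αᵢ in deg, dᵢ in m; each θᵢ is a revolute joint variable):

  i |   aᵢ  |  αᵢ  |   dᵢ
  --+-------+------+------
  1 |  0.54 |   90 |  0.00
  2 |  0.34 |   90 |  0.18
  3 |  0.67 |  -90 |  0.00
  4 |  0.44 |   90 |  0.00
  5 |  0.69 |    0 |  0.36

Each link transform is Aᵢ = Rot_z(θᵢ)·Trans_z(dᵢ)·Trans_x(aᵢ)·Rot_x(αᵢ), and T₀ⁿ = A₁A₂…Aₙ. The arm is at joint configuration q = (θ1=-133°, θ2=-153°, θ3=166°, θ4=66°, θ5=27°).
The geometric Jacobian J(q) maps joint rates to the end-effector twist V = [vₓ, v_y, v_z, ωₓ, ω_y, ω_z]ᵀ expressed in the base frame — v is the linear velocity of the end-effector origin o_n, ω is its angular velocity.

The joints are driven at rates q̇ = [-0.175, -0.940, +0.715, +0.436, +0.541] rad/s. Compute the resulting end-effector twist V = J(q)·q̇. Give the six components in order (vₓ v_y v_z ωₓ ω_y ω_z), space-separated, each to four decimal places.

o_n = [-1.4646, -1.2459, -0.2191]
J₁: ẑ×o_n = [1.2459, -1.4646, 0.0000], ω = ẑ
J2: z=[-0.7314, 0.6820, 0.0000] o=[-0.3683, -0.3949, 0.0000] → [-0.1494, -0.1602, 1.3700, -0.7314, 0.6820, 0.0000]
J3: z=[0.3096, 0.3320, 0.8910] o=[-0.2933, -0.0506, -0.1544] → [1.0435, -1.0236, 0.0188, 0.3096, 0.3320, 0.8910]
J4: z=[0.5626, -0.8194, 0.1098] o=[-0.8069, -0.3637, 0.1408] → [0.3917, 0.1302, -1.0353, 0.5626, -0.8194, 0.1098]
J5: z=[-0.5743, -0.2918, 0.7648] o=[-1.0685, -0.5808, -0.1385] → [0.5322, -0.3492, 0.2664, -0.5743, -0.2918, 0.7648]
V = J·q̇ = [1.1272, -0.4571, -1.5816, 0.8434, -0.9188, 0.9237]

1.1272 -0.4571 -1.5816 0.8434 -0.9188 0.9237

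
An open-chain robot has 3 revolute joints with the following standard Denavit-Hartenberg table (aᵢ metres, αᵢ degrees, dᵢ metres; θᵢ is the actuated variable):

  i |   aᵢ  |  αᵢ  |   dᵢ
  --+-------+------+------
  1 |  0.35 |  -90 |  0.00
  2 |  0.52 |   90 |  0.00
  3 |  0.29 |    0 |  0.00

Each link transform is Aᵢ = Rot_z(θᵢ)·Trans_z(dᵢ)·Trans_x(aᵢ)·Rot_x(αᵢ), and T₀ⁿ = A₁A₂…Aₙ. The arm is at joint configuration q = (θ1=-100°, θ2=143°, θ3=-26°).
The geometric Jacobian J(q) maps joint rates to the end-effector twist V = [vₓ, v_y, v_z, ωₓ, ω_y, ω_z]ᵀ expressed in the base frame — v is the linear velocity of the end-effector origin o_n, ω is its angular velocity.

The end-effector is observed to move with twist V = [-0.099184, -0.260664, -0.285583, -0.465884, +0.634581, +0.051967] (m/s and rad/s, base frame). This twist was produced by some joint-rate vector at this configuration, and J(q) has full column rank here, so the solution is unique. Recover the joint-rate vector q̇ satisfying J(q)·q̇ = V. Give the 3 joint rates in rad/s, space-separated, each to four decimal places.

o_n = [-0.0777, 0.2914, -0.4698]
J₁: ẑ×o_n = [-0.2914, -0.0777, 0.0000], ω = ẑ
J2: z=[0.9848, -0.1736, 0.0000] o=[-0.0608, -0.3447, 0.0000] → [0.0816, 0.4627, 0.6235, 0.9848, -0.1736, 0.0000]
J3: z=[-0.1045, -0.5927, -0.7986] o=[0.0113, 0.0643, -0.3129] → [0.2743, 0.0547, -0.0765, -0.1045, -0.5927, -0.7986]
q̇ = J⁺·V = [-0.6700, -0.5690, -0.9040]

-0.6700 -0.5690 -0.9040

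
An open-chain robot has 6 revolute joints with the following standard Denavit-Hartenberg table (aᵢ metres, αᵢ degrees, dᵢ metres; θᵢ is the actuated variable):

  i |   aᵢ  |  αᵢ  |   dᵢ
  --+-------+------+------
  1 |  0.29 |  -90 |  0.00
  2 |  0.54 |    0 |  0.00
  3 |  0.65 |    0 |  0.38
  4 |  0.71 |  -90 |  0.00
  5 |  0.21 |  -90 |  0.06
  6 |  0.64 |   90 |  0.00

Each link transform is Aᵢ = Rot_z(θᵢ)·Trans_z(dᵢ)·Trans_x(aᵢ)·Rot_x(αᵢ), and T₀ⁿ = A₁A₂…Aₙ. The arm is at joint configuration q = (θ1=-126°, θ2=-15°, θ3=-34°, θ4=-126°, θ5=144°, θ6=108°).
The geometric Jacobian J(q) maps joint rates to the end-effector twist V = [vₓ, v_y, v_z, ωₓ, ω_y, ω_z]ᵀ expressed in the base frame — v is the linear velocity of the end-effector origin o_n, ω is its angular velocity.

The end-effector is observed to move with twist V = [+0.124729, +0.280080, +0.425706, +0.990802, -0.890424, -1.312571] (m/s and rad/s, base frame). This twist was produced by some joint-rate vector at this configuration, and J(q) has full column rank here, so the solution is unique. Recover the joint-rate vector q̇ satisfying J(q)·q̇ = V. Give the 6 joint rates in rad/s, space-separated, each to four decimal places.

o_n = [0.0120, -0.6178, 0.1448]
J₁: ẑ×o_n = [0.6178, 0.0120, -0.0000], ω = ẑ
J2: z=[0.8090, -0.5878, 0.0000] o=[-0.1705, -0.2346, 0.0000] → [-0.0851, -0.1171, -0.2028, 0.8090, -0.5878, 0.0000]
J3: z=[0.8090, -0.5878, 0.0000] o=[-0.4770, -0.6566, 0.1398] → [-0.0029, -0.0040, 0.3188, 0.8090, -0.5878, 0.0000]
J4: z=[0.8090, -0.5878, 0.0000] o=[-0.4203, -1.2250, 0.6303] → [0.2854, 0.3928, 0.7453, 0.8090, -0.5878, 0.0000]
J5: z=[-0.0512, -0.0705, 0.9962] o=[-0.0045, -0.6527, 0.6922] → [0.0038, -0.0116, -0.0006, -0.0512, -0.0705, 0.9962]
J6: z=[0.3103, -0.9492, -0.0512] o=[-0.2070, -0.7213, 0.7372] → [0.5677, 0.1726, 0.2399, 0.3103, -0.9492, -0.0512]
q̇ = J⁺·V = [-0.3810, 0.5510, -0.2230, 0.6960, -0.9160, 0.3720]

-0.3810 0.5510 -0.2230 0.6960 -0.9160 0.3720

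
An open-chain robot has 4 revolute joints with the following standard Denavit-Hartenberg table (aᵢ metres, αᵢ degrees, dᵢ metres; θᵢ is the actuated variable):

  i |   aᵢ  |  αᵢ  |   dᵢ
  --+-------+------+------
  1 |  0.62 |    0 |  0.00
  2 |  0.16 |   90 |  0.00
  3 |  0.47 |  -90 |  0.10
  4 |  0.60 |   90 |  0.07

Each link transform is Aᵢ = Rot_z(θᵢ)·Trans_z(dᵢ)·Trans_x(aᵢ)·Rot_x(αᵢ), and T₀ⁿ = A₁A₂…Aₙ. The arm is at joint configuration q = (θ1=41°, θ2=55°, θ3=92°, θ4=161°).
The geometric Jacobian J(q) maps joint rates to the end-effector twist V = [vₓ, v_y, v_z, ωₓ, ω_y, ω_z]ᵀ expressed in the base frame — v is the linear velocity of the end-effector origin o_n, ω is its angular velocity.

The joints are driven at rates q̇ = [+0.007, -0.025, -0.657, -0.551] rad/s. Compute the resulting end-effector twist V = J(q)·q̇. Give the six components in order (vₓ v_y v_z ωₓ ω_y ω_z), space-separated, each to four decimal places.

o_n = [0.3633, 0.4897, -0.0997]
J₁: ẑ×o_n = [-0.4897, 0.3633, 0.0000], ω = ẑ
J2: z=[0.0000, 0.0000, 1.0000] o=[0.4679, 0.4068, 0.0000] → [-0.0830, -0.1046, 0.0000, 0.0000, 0.0000, 1.0000]
J3: z=[0.9945, 0.1045, 0.0000] o=[0.4512, 0.5659, 0.0000] → [-0.0104, 0.0991, -0.0666, 0.9945, 0.1045, 0.0000]
J4: z=[0.1045, -0.9939, -0.0349] o=[0.5524, 0.5600, 0.4697] → [0.5635, 0.0661, -0.1952, 0.1045, -0.9939, -0.0349]
V = J·q̇ = [-0.3050, -0.0964, 0.1513, -0.7110, 0.4790, 0.0012]

-0.3050 -0.0964 0.1513 -0.7110 0.4790 0.0012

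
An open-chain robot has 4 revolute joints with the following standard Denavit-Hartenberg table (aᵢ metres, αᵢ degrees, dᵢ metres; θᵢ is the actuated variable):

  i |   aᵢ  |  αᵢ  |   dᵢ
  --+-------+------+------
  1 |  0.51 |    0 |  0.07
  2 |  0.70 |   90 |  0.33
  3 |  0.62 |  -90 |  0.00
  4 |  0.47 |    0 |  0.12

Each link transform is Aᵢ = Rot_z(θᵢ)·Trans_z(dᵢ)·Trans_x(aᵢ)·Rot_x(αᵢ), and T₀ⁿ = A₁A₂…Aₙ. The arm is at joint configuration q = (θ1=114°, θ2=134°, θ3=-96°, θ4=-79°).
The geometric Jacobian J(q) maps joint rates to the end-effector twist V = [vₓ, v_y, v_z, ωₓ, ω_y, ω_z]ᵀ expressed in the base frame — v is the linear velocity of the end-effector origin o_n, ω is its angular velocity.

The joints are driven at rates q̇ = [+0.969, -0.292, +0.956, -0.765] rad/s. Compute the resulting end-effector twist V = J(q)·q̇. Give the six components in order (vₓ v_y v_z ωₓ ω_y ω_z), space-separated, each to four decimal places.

o_n = [-0.9143, -0.0522, -0.3183]
J₁: ẑ×o_n = [0.0522, -0.9143, 0.0000], ω = ẑ
J2: z=[0.0000, 0.0000, 1.0000] o=[-0.2074, 0.4659, 0.0700] → [0.5181, -0.7069, 0.0000, 0.0000, 0.0000, 1.0000]
J3: z=[-0.9272, 0.3746, 0.0000] o=[-0.4697, -0.1831, 0.4000] → [-0.2691, -0.6660, 0.0452, -0.9272, 0.3746, 0.0000]
J4: z=[-0.3726, -0.9221, -0.1045] o=[-0.4454, -0.1230, -0.2166] → [0.1012, 0.0111, -0.4588, -0.3726, -0.9221, -0.1045]
V = J·q̇ = [-0.4354, -1.3248, 0.3942, -0.6014, 1.0635, 0.7570]

-0.4354 -1.3248 0.3942 -0.6014 1.0635 0.7570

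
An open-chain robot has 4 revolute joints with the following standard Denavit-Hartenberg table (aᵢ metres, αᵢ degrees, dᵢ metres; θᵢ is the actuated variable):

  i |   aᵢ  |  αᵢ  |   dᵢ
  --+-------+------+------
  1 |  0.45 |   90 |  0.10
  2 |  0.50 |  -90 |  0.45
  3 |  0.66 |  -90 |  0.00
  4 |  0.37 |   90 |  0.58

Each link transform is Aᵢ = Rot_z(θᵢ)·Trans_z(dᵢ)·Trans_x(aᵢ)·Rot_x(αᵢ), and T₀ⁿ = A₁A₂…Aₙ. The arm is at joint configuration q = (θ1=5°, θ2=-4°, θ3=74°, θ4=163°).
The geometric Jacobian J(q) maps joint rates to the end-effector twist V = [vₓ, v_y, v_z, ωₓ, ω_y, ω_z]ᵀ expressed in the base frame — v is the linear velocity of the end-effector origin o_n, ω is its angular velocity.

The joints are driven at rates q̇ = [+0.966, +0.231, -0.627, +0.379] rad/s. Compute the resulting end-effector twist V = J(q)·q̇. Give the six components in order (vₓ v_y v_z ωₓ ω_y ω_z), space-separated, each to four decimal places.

0.2404 0.7343 0.1191 -0.3946 -0.1615 0.3659

o_n = [0.4671, 0.0451, -0.0098]
J₁: ẑ×o_n = [-0.0451, 0.4671, 0.0000], ω = ẑ
J2: z=[0.0872, -0.9962, 0.0000] o=[0.4483, 0.0392, 0.1000] → [0.1094, 0.0096, 0.0192, 0.0872, -0.9962, 0.0000]
J3: z=[0.0695, 0.0061, 0.9976] o=[0.9844, -0.3656, 0.0651] → [-0.4101, -0.5108, 0.0317, 0.0695, 0.0061, 0.9976]
J4: z=[-0.9793, 0.1910, 0.0671] o=[1.1099, 0.2822, 0.0524] → [0.0040, -0.1040, 0.3551, -0.9793, 0.1910, 0.0671]
V = J·q̇ = [0.2404, 0.7343, 0.1191, -0.3946, -0.1615, 0.3659]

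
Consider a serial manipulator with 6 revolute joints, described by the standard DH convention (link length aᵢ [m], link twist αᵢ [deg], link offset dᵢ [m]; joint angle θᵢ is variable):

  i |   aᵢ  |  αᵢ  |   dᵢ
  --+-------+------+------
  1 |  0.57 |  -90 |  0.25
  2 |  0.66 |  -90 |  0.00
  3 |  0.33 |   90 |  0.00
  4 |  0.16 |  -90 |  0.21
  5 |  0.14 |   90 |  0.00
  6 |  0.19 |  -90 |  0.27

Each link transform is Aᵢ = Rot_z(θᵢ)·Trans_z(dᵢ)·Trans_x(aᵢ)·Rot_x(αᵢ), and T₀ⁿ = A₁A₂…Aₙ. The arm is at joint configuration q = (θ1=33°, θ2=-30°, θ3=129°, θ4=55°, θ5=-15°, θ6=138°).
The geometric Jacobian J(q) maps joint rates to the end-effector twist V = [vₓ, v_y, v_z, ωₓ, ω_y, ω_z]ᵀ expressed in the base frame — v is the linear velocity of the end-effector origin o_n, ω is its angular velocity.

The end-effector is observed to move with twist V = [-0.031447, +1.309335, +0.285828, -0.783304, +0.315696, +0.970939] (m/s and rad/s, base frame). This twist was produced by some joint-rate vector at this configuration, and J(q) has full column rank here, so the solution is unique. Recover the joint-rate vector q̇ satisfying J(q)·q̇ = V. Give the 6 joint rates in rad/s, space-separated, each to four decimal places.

0.8630 -0.4120 -0.7950 -0.9180 0.7770 -0.0630

o_n = [1.4360, 0.3229, 0.5494]
J₁: ẑ×o_n = [-0.3229, 1.4360, 0.0000], ω = ẑ
J2: z=[-0.5446, 0.8387, 0.0000] o=[0.4780, 0.3104, 0.2500] → [0.2511, 0.1631, -0.8102, -0.5446, 0.8387, 0.0000]
J3: z=[0.4193, 0.2723, -0.8660] o=[0.9574, 0.6217, 0.5800] → [-0.2671, -0.4017, -0.2556, 0.4193, 0.2723, -0.8660]
J4: z=[0.9072, -0.1612, 0.3886] o=[0.9462, 0.3087, 0.4762] → [-0.0173, 0.1238, 0.0919, 0.9072, -0.1612, 0.3886]
J5: z=[0.2682, 0.9332, -0.2390] o=[1.1886, 0.2235, 0.4154] → [0.1489, -0.0951, -0.2042, 0.2682, 0.9332, -0.2390]
J6: z=[0.7924, -0.0727, 0.6057] o=[1.2653, 0.1742, 0.3091] → [-0.1075, -0.0870, 0.1302, 0.7924, -0.0727, 0.6057]
q̇ = J⁺·V = [0.8630, -0.4120, -0.7950, -0.9180, 0.7770, -0.0630]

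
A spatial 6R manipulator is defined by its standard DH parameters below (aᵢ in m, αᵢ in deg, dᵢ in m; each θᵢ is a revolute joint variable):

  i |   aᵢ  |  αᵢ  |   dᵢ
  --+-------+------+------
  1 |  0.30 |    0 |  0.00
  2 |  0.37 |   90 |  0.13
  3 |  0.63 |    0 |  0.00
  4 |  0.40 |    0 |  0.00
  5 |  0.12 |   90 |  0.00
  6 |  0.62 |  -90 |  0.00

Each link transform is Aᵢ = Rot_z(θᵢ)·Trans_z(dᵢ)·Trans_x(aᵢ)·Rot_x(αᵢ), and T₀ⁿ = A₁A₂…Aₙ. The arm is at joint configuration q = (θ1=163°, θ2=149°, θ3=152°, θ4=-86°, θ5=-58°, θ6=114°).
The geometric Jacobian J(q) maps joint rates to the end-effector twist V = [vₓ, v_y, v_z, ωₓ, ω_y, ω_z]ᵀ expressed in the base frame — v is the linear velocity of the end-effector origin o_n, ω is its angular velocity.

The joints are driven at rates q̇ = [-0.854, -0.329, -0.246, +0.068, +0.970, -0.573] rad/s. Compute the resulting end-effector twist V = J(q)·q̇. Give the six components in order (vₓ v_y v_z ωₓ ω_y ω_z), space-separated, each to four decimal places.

-0.0280 0.4165 0.0494 -0.6419 -0.4707 -0.6156

o_n = [-0.8112, -0.1765, 0.7728]
J₁: ẑ×o_n = [0.1765, -0.8112, 0.0000], ω = ẑ
J2: z=[0.0000, 0.0000, 1.0000] o=[-0.2869, 0.0877, 0.0000] → [0.2642, -0.5243, 0.0000, 0.0000, 0.0000, 1.0000]
J3: z=[-0.7431, -0.6691, 0.0000] o=[-0.0393, -0.1873, 0.1300] → [-0.4301, 0.4777, -0.5245, -0.7431, -0.6691, 0.0000]
J4: z=[-0.7431, -0.6691, 0.0000] o=[-0.4115, 0.2261, 0.4258] → [-0.2322, 0.2579, 0.0318, -0.7431, -0.6691, 0.0000]
J5: z=[-0.7431, -0.6691, 0.0000] o=[-0.3027, 0.1052, 0.7912] → [0.0123, -0.0137, -0.1309, -0.7431, -0.6691, 0.0000]
J6: z=[0.0931, -0.1034, -0.9903] o=[-0.2231, 0.0169, 0.8079] → [-0.1879, 0.5856, -0.0788, 0.0931, -0.1034, -0.9903]
V = J·q̇ = [-0.0280, 0.4165, 0.0494, -0.6419, -0.4707, -0.6156]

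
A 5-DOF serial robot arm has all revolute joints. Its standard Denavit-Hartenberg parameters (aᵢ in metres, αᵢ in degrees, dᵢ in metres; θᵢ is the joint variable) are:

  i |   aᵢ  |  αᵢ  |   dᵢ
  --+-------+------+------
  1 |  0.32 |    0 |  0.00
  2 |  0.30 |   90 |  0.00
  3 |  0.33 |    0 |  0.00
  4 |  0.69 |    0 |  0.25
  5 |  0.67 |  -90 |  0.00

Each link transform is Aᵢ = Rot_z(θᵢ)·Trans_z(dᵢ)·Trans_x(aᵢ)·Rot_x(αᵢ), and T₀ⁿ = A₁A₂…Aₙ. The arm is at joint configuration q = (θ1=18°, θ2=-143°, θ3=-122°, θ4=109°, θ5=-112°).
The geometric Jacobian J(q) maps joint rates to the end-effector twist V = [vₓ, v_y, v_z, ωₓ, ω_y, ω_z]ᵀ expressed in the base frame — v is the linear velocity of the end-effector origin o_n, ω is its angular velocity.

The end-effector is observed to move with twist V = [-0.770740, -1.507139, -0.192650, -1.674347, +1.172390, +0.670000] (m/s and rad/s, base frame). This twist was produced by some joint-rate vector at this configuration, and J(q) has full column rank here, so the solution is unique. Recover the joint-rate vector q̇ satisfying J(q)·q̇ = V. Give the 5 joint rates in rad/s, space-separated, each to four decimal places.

o_n = [-0.1374, -0.0961, -0.9839]
J₁: ẑ×o_n = [0.0961, -0.1374, 0.0000], ω = ẑ
J2: z=[0.0000, 0.0000, 1.0000] o=[0.3043, 0.0989, 0.0000] → [0.1950, -0.4418, 0.0000, 0.0000, 0.0000, 1.0000]
J3: z=[-0.8192, 0.5736, 0.0000] o=[0.1323, -0.1469, 0.0000] → [-0.5643, -0.8060, 0.1131, -0.8192, 0.5736, 0.0000]
J4: z=[-0.8192, 0.5736, 0.0000] o=[0.2326, -0.0036, -0.2799] → [-0.4038, -0.5767, 0.2880, -0.8192, 0.5736, 0.0000]
J5: z=[-0.8192, 0.5736, 0.0000] o=[-0.3578, -0.4109, -0.4351] → [-0.3148, -0.4496, -0.3843, -0.8192, 0.5736, 0.0000]
q̇ = J⁺·V = [0.1710, 0.4990, 0.8850, 0.2270, 0.9320]

0.1710 0.4990 0.8850 0.2270 0.9320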